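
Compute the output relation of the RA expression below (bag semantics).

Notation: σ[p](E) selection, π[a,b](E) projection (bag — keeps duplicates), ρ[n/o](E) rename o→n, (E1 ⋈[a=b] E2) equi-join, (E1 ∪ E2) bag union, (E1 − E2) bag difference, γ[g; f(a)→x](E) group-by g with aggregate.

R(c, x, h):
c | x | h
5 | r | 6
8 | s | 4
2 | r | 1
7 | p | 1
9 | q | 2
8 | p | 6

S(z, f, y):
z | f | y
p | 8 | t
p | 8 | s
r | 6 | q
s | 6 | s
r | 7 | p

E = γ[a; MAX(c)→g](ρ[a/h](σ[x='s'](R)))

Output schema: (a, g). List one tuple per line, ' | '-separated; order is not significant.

Subexpression sizes:
  R → 6
  σ[x='s'](R) → 1
  ρ[a/h](σ[x='s'](R)) → 1
  γ[a; MAX(c)→g](ρ[a/h](σ[x='s'](R))) → 1

== RESULT ==
a | g
4 | 8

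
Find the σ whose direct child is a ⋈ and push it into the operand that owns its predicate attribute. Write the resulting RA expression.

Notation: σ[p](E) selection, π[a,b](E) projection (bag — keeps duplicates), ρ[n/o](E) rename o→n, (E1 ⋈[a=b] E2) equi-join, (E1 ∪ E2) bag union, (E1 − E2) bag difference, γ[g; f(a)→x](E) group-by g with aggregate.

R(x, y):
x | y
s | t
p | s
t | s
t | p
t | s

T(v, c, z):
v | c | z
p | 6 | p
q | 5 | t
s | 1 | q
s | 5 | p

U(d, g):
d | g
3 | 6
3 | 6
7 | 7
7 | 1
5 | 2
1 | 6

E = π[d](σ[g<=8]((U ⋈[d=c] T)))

σ filters on g, owned by the left side.
E' = π[d]((σ[g<=8](U) ⋈[d=c] T))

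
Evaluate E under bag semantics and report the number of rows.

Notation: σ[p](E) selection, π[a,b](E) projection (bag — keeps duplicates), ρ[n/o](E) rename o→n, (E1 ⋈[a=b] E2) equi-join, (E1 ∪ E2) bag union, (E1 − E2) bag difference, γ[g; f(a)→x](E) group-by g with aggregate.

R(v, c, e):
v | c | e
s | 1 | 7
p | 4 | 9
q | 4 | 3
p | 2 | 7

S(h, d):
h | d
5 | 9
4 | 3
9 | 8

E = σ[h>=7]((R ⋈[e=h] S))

Row counts bottom-up:
  R → 4
  S → 3
  (R ⋈[e=h] S) → 1
  σ[h>=7]((R ⋈[e=h] S)) → 1

|E| = 1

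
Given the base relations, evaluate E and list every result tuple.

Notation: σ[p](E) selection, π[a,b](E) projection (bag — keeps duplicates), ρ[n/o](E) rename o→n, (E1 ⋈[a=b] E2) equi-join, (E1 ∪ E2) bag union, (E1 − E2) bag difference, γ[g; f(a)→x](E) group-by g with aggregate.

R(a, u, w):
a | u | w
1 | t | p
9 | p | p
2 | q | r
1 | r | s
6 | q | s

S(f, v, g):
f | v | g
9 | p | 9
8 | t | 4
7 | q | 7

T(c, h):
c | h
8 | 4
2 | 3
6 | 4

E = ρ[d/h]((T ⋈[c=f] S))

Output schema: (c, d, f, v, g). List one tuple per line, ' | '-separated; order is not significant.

Row counts bottom-up:
  T → 3
  S → 3
  (T ⋈[c=f] S) → 1
  ρ[d/h]((T ⋈[c=f] S)) → 1

== RESULT ==
c | d | f | v | g
8 | 4 | 8 | t | 4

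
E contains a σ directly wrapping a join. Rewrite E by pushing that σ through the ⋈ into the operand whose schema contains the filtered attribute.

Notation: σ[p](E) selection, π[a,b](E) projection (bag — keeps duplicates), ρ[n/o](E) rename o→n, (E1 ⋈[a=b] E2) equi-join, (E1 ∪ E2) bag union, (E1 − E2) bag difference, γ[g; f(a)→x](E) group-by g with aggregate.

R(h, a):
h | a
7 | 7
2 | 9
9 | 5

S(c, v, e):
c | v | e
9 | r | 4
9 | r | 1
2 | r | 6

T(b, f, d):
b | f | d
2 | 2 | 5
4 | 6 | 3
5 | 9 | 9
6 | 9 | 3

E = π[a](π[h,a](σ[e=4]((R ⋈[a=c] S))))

σ filters on e, owned by the right side.
E' = π[a](π[h,a]((R ⋈[a=c] σ[e=4](S))))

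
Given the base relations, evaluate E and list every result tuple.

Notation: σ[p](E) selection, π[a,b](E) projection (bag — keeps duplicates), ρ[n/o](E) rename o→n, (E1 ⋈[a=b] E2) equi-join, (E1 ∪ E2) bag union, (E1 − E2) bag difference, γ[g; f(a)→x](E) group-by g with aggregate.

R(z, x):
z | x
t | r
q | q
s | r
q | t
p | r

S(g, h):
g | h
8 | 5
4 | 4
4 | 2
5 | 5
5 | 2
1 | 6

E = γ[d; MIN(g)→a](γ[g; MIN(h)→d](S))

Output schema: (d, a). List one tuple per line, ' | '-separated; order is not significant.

Stepwise |·|:
  S → 6
  γ[g; MIN(h)→d](S) → 4
  γ[d; MIN(g)→a](γ[g; MIN(h)→d](S)) → 3

== RESULT ==
d | a
2 | 4
5 | 8
6 | 1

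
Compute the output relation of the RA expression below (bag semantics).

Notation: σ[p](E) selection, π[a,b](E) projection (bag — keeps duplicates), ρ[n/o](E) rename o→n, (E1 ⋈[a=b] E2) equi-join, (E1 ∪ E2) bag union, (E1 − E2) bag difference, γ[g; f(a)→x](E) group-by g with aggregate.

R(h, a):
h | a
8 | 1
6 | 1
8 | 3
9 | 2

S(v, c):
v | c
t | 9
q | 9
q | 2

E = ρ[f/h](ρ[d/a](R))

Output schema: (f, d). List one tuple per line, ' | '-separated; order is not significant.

Row counts bottom-up:
  R → 4
  ρ[d/a](R) → 4
  ρ[f/h](ρ[d/a](R)) → 4

== RESULT ==
f | d
6 | 1
8 | 1
8 | 3
9 | 2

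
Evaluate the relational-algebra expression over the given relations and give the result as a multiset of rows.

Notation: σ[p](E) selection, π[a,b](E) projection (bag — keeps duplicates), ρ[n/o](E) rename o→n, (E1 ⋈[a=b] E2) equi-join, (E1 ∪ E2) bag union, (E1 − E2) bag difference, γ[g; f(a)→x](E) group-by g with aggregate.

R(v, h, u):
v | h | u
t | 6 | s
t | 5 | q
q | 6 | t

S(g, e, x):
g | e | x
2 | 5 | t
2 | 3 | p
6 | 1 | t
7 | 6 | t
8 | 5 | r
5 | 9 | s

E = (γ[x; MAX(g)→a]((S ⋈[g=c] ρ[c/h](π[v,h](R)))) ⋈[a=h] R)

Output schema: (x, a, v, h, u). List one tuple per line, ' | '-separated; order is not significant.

Row counts bottom-up:
  S → 6
  R → 3
  π[v,h](R) → 3
  ρ[c/h](π[v,h](R)) → 3
  (S ⋈[g=c] ρ[c/h](π[v,h](R))) → 3
  γ[x; MAX(g)→a]((S ⋈[g=c] ρ[c/h](π[v,h](R)))) → 2
  R → 3
  (γ[x; MAX(g)→a]((S ⋈[g=c] ρ[c/h](π[v,h](R)))) ⋈[a=h] R) → 3

== RESULT ==
x | a | v | h | u
s | 5 | t | 5 | q
t | 6 | q | 6 | t
t | 6 | t | 6 | s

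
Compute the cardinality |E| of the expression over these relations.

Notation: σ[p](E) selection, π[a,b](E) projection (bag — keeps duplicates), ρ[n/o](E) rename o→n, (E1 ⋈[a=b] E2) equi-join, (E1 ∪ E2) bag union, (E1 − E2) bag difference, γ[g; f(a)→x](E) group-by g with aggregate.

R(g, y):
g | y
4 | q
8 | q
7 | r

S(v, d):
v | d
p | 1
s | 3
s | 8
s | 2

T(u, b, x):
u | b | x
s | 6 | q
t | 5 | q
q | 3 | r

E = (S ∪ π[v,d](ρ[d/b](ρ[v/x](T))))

Row counts bottom-up:
  S → 4
  T → 3
  ρ[v/x](T) → 3
  ρ[d/b](ρ[v/x](T)) → 3
  π[v,d](ρ[d/b](ρ[v/x](T))) → 3
  (S ∪ π[v,d](ρ[d/b](ρ[v/x](T)))) → 7

|E| = 7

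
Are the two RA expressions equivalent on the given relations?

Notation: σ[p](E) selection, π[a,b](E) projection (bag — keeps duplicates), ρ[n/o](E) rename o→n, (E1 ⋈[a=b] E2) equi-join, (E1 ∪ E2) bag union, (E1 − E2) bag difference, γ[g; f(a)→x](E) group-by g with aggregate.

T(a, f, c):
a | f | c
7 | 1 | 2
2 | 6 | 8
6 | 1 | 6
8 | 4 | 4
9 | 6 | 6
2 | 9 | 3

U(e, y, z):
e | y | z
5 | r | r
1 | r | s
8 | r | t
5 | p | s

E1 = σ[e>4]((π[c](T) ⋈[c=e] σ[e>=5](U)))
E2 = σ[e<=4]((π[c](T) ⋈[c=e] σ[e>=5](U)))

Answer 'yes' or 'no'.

E1 per-node cardinality:
  T → 6
  π[c](T) → 6
  U → 4
  σ[e>=5](U) → 3
  (π[c](T) ⋈[c=e] σ[e>=5](U)) → 1
  σ[e>4]((π[c](T) ⋈[c=e] σ[e>=5](U))) → 1
E2 per-node cardinality:
  T → 6
  π[c](T) → 6
  U → 4
  σ[e>=5](U) → 3
  (π[c](T) ⋈[c=e] σ[e>=5](U)) → 1
  σ[e<=4]((π[c](T) ⋈[c=e] σ[e>=5](U))) → 0

E1 result:
c | e | y | z
8 | 8 | r | t
E2 result:
c | e | y | z
(0 rows)
Witness: (8, 8, 'r', 't') appears 1× in E1 but 0× in E2.

no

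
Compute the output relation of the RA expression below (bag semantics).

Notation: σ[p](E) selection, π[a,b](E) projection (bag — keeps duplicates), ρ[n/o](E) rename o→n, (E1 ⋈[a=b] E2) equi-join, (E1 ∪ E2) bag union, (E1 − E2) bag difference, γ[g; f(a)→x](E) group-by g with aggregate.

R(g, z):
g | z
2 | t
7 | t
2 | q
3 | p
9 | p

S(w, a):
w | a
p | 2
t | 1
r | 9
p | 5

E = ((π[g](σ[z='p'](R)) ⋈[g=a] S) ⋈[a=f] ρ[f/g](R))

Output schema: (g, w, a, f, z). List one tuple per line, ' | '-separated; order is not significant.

Row counts bottom-up:
  R → 5
  σ[z='p'](R) → 2
  π[g](σ[z='p'](R)) → 2
  S → 4
  (π[g](σ[z='p'](R)) ⋈[g=a] S) → 1
  R → 5
  ρ[f/g](R) → 5
  ((π[g](σ[z='p'](R)) ⋈[g=a] S) ⋈[a=f] ρ[f/g](R)) → 1

== RESULT ==
g | w | a | f | z
9 | r | 9 | 9 | p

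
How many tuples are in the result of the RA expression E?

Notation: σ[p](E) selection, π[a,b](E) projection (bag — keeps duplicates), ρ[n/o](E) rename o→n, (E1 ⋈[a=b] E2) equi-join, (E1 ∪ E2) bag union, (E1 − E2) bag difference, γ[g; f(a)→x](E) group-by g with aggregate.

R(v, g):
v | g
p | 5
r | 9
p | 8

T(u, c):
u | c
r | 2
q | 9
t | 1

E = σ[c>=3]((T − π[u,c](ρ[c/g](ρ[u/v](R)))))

Row counts bottom-up:
  T → 3
  R → 3
  ρ[u/v](R) → 3
  ρ[c/g](ρ[u/v](R)) → 3
  π[u,c](ρ[c/g](ρ[u/v](R))) → 3
  (T − π[u,c](ρ[c/g](ρ[u/v](R)))) → 3
  σ[c>=3]((T − π[u,c](ρ[c/g](ρ[u/v](R))))) → 1

|E| = 1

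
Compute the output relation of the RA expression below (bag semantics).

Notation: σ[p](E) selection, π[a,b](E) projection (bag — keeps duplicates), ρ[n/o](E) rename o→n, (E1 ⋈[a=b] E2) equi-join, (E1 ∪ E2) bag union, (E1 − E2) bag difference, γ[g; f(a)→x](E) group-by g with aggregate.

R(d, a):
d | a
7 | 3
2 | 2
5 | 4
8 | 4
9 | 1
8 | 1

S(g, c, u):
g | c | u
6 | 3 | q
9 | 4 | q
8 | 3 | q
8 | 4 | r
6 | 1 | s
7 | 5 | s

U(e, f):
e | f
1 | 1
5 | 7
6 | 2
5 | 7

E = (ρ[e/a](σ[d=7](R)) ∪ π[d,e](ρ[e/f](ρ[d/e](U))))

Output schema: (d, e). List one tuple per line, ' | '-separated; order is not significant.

Per-node cardinality:
  R → 6
  σ[d=7](R) → 1
  ρ[e/a](σ[d=7](R)) → 1
  U → 4
  ρ[d/e](U) → 4
  ρ[e/f](ρ[d/e](U)) → 4
  π[d,e](ρ[e/f](ρ[d/e](U))) → 4
  (ρ[e/a](σ[d=7](R)) ∪ π[d,e](ρ[e/f](ρ[d/e](U)))) → 5

== RESULT ==
d | e
1 | 1
5 | 7
5 | 7
6 | 2
7 | 3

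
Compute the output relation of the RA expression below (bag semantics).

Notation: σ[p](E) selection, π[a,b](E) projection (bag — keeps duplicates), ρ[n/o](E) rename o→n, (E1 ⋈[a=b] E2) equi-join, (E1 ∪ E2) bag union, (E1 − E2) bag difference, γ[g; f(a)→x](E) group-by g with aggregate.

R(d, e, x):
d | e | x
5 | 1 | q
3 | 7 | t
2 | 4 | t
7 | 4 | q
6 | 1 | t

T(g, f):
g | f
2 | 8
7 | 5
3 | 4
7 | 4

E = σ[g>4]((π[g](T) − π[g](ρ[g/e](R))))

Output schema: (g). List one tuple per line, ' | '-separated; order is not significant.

Subexpression sizes:
  T → 4
  π[g](T) → 4
  R → 5
  ρ[g/e](R) → 5
  π[g](ρ[g/e](R)) → 5
  (π[g](T) − π[g](ρ[g/e](R))) → 3
  σ[g>4]((π[g](T) − π[g](ρ[g/e](R)))) → 1

== RESULT ==
g
7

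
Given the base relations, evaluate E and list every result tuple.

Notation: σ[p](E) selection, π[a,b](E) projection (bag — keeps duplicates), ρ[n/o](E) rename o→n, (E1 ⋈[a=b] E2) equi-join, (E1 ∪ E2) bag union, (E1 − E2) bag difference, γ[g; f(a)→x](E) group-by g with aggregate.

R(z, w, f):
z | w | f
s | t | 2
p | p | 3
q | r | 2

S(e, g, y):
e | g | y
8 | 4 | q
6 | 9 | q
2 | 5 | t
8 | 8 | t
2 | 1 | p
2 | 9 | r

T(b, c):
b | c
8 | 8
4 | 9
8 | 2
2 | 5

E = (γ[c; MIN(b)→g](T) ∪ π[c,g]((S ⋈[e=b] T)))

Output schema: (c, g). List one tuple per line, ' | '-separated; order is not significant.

Stepwise |·|:
  T → 4
  γ[c; MIN(b)→g](T) → 4
  S → 6
  T → 4
  (S ⋈[e=b] T) → 7
  π[c,g]((S ⋈[e=b] T)) → 7
  (γ[c; MIN(b)→g](T) ∪ π[c,g]((S ⋈[e=b] T))) → 11

== RESULT ==
c | g
2 | 4
2 | 8
2 | 8
5 | 1
5 | 2
5 | 5
5 | 9
8 | 4
8 | 8
8 | 8
9 | 4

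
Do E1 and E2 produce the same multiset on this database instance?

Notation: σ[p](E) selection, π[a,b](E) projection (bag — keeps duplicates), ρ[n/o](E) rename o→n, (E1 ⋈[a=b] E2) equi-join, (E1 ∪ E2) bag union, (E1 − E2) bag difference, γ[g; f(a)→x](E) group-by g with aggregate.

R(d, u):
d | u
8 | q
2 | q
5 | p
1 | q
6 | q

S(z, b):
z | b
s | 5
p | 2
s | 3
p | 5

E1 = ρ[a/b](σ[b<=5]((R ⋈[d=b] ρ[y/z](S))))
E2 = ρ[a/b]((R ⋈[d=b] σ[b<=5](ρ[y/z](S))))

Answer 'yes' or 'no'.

E1 stepwise |·|:
  R → 5
  S → 4
  ρ[y/z](S) → 4
  (R ⋈[d=b] ρ[y/z](S)) → 3
  σ[b<=5]((R ⋈[d=b] ρ[y/z](S))) → 3
  ρ[a/b](σ[b<=5]((R ⋈[d=b] ρ[y/z](S)))) → 3
E2 stepwise |·|:
  R → 5
  S → 4
  ρ[y/z](S) → 4
  σ[b<=5](ρ[y/z](S)) → 4
  (R ⋈[d=b] σ[b<=5](ρ[y/z](S))) → 3
  ρ[a/b]((R ⋈[d=b] σ[b<=5](ρ[y/z](S)))) → 3

E1 and E2 produce the same multiset:
d | u | y | a
2 | q | p | 2
5 | p | p | 5
5 | p | s | 5

yes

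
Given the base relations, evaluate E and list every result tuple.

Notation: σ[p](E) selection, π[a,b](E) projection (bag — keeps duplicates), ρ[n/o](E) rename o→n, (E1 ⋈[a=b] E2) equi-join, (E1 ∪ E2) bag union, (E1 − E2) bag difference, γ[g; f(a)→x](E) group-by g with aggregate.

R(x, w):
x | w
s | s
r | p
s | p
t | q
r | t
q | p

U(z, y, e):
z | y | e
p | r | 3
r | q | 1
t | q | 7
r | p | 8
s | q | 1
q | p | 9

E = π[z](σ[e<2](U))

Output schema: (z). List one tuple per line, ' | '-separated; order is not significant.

Per-node cardinality:
  U → 6
  σ[e<2](U) → 2
  π[z](σ[e<2](U)) → 2

== RESULT ==
z
r
s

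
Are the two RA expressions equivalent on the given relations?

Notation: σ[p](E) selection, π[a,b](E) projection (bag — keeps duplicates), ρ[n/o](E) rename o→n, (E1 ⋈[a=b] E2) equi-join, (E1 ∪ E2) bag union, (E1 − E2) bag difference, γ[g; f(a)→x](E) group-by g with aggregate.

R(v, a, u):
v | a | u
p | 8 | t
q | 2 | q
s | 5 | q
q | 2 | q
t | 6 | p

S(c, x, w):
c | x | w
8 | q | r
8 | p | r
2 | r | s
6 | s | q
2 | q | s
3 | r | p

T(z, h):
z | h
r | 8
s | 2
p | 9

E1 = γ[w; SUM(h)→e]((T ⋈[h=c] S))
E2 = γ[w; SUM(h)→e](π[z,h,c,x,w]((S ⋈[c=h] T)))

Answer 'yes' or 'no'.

E1 row counts bottom-up:
  T → 3
  S → 6
  (T ⋈[h=c] S) → 4
  γ[w; SUM(h)→e]((T ⋈[h=c] S)) → 2
E2 row counts bottom-up:
  S → 6
  T → 3
  (S ⋈[c=h] T) → 4
  π[z,h,c,x,w]((S ⋈[c=h] T)) → 4
  γ[w; SUM(h)→e](π[z,h,c,x,w]((S ⋈[c=h] T))) → 2

E1 and E2 produce the same multiset:
w | e
r | 16
s | 4

yes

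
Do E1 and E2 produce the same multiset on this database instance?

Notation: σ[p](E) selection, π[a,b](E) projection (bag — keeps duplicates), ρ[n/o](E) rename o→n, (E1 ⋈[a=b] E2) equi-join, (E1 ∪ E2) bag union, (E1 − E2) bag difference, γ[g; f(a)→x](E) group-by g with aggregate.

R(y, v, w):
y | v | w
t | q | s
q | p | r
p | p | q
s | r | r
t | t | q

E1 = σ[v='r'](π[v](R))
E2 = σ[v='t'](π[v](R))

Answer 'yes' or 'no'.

E1 per-node cardinality:
  R → 5
  π[v](R) → 5
  σ[v='r'](π[v](R)) → 1
E2 per-node cardinality:
  R → 5
  π[v](R) → 5
  σ[v='t'](π[v](R)) → 1

E1 result:
v
r
E2 result:
v
t
Witness: ('t',) appears 0× in E1 but 1× in E2.

no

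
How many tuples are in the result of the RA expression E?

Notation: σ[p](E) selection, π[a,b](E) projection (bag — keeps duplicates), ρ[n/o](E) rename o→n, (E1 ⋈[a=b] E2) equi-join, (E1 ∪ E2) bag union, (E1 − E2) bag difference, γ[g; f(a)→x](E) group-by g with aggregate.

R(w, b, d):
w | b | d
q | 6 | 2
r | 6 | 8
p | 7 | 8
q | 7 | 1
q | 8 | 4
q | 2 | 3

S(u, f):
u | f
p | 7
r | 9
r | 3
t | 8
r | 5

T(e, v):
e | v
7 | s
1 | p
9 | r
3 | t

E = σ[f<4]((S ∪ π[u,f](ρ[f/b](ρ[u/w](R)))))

Per-node cardinality:
  S → 5
  R → 6
  ρ[u/w](R) → 6
  ρ[f/b](ρ[u/w](R)) → 6
  π[u,f](ρ[f/b](ρ[u/w](R))) → 6
  (S ∪ π[u,f](ρ[f/b](ρ[u/w](R)))) → 11
  σ[f<4]((S ∪ π[u,f](ρ[f/b](ρ[u/w](R))))) → 2

|E| = 2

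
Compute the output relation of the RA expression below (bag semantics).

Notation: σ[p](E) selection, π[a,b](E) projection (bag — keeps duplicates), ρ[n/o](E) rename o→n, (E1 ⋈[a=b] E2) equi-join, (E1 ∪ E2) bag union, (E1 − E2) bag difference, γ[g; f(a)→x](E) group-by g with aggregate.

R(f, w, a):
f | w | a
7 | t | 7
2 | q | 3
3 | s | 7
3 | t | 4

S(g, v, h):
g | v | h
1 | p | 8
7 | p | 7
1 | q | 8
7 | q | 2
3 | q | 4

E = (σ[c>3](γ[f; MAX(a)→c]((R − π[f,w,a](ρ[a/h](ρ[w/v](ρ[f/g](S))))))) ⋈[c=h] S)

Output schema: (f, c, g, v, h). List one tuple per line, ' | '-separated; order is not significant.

Subexpression sizes:
  R → 4
  S → 5
  ρ[f/g](S) → 5
  ρ[w/v](ρ[f/g](S)) → 5
  ρ[a/h](ρ[w/v](ρ[f/g](S))) → 5
  π[f,w,a](ρ[a/h](ρ[w/v](ρ[f/g](S)))) → 5
  (R − π[f,w,a](ρ[a/h](ρ[w/v](ρ[f/g](S))))) → 4
  γ[f; MAX(a)→c]((R − π[f,w,a](ρ[a/h](ρ[w/v](ρ[f/g](S)))))) → 3
  σ[c>3](γ[f; MAX(a)→c]((R − π[f,w,a](ρ[a/h](ρ[w/v](ρ[f/g](S))))))) → 2
  S → 5
  (σ[c>3](γ[f; MAX(a)→c]((R − π[f,w,a](ρ[a/h](ρ[w/v](ρ[f/g](S))))))) ⋈[c=h] S) → 2

== RESULT ==
f | c | g | v | h
3 | 7 | 7 | p | 7
7 | 7 | 7 | p | 7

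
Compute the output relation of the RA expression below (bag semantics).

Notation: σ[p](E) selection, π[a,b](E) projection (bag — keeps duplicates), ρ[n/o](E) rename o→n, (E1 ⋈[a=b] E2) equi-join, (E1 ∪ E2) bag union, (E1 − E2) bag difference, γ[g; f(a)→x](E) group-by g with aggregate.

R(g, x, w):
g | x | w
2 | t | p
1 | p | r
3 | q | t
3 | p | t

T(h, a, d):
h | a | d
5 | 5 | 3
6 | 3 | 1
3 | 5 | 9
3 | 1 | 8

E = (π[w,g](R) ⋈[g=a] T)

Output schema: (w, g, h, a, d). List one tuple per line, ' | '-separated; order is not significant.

Per-node cardinality:
  R → 4
  π[w,g](R) → 4
  T → 4
  (π[w,g](R) ⋈[g=a] T) → 3

== RESULT ==
w | g | h | a | d
r | 1 | 3 | 1 | 8
t | 3 | 6 | 3 | 1
t | 3 | 6 | 3 | 1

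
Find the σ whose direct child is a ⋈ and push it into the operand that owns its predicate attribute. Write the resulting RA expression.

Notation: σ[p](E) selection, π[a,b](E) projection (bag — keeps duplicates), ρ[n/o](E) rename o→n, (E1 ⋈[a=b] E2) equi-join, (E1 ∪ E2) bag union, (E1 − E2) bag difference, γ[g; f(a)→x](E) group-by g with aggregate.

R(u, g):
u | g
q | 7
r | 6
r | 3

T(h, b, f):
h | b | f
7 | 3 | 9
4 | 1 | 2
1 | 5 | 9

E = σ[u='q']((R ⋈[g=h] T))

σ filters on u, owned by the left side.
E' = (σ[u='q'](R) ⋈[g=h] T)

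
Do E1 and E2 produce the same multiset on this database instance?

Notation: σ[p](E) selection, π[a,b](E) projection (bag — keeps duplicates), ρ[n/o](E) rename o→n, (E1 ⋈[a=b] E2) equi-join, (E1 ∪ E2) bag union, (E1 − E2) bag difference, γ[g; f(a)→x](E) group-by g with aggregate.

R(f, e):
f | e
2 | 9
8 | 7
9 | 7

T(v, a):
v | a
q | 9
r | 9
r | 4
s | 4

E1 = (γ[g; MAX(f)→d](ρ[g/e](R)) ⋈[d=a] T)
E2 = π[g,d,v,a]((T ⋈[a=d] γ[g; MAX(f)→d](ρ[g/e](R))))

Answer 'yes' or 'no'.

E1 per-node cardinality:
  R → 3
  ρ[g/e](R) → 3
  γ[g; MAX(f)→d](ρ[g/e](R)) → 2
  T → 4
  (γ[g; MAX(f)→d](ρ[g/e](R)) ⋈[d=a] T) → 2
E2 per-node cardinality:
  T → 4
  R → 3
  ρ[g/e](R) → 3
  γ[g; MAX(f)→d](ρ[g/e](R)) → 2
  (T ⋈[a=d] γ[g; MAX(f)→d](ρ[g/e](R))) → 2
  π[g,d,v,a]((T ⋈[a=d] γ[g; MAX(f)→d](ρ[g/e](R)))) → 2

E1 and E2 produce the same multiset:
g | d | v | a
7 | 9 | q | 9
7 | 9 | r | 9

yes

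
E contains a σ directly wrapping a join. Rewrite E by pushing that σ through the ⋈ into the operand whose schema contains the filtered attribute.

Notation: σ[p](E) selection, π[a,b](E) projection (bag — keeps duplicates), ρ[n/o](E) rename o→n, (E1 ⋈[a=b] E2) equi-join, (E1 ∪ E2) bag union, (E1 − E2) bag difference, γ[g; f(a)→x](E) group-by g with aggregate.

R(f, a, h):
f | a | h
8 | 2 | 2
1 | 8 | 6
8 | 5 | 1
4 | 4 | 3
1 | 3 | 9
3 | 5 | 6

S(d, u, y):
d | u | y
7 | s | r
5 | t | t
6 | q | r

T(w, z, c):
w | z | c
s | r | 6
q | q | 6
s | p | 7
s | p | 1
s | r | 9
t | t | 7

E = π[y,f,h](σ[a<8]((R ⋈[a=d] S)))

σ filters on a, owned by the left side.
E' = π[y,f,h]((σ[a<8](R) ⋈[a=d] S))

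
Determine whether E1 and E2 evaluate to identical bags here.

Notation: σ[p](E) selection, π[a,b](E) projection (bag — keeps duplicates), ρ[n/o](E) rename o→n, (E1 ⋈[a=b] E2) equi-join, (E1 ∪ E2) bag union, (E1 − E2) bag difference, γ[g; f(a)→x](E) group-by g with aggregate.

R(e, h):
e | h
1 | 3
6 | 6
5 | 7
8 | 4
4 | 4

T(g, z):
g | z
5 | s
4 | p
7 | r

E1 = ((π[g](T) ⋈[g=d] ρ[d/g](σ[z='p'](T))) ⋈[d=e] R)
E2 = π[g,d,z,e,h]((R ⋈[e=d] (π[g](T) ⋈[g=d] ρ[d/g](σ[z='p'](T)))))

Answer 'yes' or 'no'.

E1 stepwise |·|:
  T → 3
  π[g](T) → 3
  T → 3
  σ[z='p'](T) → 1
  ρ[d/g](σ[z='p'](T)) → 1
  (π[g](T) ⋈[g=d] ρ[d/g](σ[z='p'](T))) → 1
  R → 5
  ((π[g](T) ⋈[g=d] ρ[d/g](σ[z='p'](T))) ⋈[d=e] R) → 1
E2 stepwise |·|:
  R → 5
  T → 3
  π[g](T) → 3
  T → 3
  σ[z='p'](T) → 1
  ρ[d/g](σ[z='p'](T)) → 1
  (π[g](T) ⋈[g=d] ρ[d/g](σ[z='p'](T))) → 1
  (R ⋈[e=d] (π[g](T) ⋈[g=d] ρ[d/g](σ[z='p'](T)))) → 1
  π[g,d,z,e,h]((R ⋈[e=d] (π[g](T) ⋈[g=d] ρ[d/g](σ[z='p'](T))))) → 1

E1 and E2 produce the same multiset:
g | d | z | e | h
4 | 4 | p | 4 | 4

yes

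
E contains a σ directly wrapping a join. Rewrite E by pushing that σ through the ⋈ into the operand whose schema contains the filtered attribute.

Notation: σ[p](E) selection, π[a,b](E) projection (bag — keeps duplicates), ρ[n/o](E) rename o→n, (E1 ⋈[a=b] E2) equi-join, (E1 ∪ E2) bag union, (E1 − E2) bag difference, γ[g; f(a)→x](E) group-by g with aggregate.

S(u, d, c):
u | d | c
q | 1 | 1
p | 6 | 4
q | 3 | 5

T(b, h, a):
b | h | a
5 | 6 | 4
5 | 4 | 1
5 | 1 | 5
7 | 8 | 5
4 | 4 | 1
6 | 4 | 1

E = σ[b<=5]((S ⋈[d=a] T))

σ filters on b, owned by the right side.
E' = (S ⋈[d=a] σ[b<=5](T))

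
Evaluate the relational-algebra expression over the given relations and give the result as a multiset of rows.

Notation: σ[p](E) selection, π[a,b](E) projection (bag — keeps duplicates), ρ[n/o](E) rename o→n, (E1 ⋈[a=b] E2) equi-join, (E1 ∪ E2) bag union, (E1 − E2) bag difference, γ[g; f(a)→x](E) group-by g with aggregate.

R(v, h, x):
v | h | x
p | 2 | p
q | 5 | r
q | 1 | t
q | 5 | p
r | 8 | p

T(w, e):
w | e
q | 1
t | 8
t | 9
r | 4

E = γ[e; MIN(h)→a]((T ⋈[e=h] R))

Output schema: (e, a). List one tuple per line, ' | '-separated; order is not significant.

Subexpression sizes:
  T → 4
  R → 5
  (T ⋈[e=h] R) → 2
  γ[e; MIN(h)→a]((T ⋈[e=h] R)) → 2

== RESULT ==
e | a
1 | 1
8 | 8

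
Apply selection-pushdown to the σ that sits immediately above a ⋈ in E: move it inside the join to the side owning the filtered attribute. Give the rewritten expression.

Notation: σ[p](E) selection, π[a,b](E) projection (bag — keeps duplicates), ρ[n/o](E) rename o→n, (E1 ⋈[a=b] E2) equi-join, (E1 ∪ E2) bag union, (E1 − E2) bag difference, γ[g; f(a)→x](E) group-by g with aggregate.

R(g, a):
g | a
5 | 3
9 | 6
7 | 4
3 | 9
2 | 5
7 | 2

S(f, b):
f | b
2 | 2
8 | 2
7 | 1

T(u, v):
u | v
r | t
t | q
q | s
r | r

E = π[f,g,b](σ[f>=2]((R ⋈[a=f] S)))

σ filters on f, owned by the right side.
E' = π[f,g,b]((R ⋈[a=f] σ[f>=2](S)))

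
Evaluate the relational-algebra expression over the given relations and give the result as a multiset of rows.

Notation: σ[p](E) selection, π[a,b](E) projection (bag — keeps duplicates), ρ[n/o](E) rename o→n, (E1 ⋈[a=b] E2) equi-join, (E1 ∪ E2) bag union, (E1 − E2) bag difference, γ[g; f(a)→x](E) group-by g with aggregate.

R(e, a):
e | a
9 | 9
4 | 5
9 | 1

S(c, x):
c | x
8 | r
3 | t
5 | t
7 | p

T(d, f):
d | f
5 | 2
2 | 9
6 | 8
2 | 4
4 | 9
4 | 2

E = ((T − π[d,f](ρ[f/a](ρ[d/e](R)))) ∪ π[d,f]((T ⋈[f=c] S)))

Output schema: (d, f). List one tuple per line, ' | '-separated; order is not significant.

Stepwise |·|:
  T → 6
  R → 3
  ρ[d/e](R) → 3
  ρ[f/a](ρ[d/e](R)) → 3
  π[d,f](ρ[f/a](ρ[d/e](R))) → 3
  (T − π[d,f](ρ[f/a](ρ[d/e](R)))) → 6
  T → 6
  S → 4
  (T ⋈[f=c] S) → 1
  π[d,f]((T ⋈[f=c] S)) → 1
  ((T − π[d,f](ρ[f/a](ρ[d/e](R)))) ∪ π[d,f]((T ⋈[f=c] S))) → 7

== RESULT ==
d | f
2 | 4
2 | 9
4 | 2
4 | 9
5 | 2
6 | 8
6 | 8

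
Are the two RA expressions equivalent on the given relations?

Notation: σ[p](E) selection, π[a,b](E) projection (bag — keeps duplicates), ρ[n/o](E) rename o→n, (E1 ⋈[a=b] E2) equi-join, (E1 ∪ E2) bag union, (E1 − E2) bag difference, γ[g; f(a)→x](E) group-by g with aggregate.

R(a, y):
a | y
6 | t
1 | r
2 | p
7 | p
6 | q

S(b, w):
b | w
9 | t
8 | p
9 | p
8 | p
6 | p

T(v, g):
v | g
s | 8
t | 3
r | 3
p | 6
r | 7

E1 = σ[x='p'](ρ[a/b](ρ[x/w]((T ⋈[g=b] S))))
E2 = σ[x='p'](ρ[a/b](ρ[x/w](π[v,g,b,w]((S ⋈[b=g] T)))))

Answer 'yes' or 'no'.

E1 per-node cardinality:
  T → 5
  S → 5
  (T ⋈[g=b] S) → 3
  ρ[x/w]((T ⋈[g=b] S)) → 3
  ρ[a/b](ρ[x/w]((T ⋈[g=b] S))) → 3
  σ[x='p'](ρ[a/b](ρ[x/w]((T ⋈[g=b] S)))) → 3
E2 per-node cardinality:
  S → 5
  T → 5
  (S ⋈[b=g] T) → 3
  π[v,g,b,w]((S ⋈[b=g] T)) → 3
  ρ[x/w](π[v,g,b,w]((S ⋈[b=g] T))) → 3
  ρ[a/b](ρ[x/w](π[v,g,b,w]((S ⋈[b=g] T)))) → 3
  σ[x='p'](ρ[a/b](ρ[x/w](π[v,g,b,w]((S ⋈[b=g] T))))) → 3

E1 and E2 produce the same multiset:
v | g | a | x
p | 6 | 6 | p
s | 8 | 8 | p
s | 8 | 8 | p

yes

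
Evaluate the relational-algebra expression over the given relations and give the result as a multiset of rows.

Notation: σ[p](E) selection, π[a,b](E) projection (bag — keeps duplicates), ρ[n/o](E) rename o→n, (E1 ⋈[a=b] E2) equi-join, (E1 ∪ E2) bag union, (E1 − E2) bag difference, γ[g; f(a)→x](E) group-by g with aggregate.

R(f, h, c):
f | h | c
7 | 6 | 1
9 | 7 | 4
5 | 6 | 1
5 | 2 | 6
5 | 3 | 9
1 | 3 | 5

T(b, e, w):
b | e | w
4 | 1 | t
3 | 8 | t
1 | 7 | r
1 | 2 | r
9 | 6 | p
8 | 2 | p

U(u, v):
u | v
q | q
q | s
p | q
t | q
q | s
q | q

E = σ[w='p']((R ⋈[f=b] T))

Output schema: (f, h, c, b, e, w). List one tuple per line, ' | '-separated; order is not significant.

Row counts bottom-up:
  R → 6
  T → 6
  (R ⋈[f=b] T) → 3
  σ[w='p']((R ⋈[f=b] T)) → 1

== RESULT ==
f | h | c | b | e | w
9 | 7 | 4 | 9 | 6 | p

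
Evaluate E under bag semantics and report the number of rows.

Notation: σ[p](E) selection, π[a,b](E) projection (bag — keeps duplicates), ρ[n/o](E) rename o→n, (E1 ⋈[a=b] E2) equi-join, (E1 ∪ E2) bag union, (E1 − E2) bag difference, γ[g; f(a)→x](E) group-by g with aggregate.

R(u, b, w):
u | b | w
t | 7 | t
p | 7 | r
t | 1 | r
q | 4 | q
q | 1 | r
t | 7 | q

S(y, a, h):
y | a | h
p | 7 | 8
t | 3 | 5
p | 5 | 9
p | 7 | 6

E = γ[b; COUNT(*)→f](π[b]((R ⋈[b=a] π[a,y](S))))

Stepwise |·|:
  R → 6
  S → 4
  π[a,y](S) → 4
  (R ⋈[b=a] π[a,y](S)) → 6
  π[b]((R ⋈[b=a] π[a,y](S))) → 6
  γ[b; COUNT(*)→f](π[b]((R ⋈[b=a] π[a,y](S)))) → 1

|E| = 1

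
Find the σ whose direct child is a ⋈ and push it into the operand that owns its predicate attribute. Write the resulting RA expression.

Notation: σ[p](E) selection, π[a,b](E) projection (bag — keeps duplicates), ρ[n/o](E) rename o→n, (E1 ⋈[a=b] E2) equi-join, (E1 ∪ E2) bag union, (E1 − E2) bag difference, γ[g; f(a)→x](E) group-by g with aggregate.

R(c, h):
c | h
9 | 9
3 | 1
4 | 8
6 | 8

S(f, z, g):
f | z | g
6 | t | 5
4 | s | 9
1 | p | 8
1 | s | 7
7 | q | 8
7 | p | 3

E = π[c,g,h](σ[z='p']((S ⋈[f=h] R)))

σ filters on z, owned by the left side.
E' = π[c,g,h]((σ[z='p'](S) ⋈[f=h] R))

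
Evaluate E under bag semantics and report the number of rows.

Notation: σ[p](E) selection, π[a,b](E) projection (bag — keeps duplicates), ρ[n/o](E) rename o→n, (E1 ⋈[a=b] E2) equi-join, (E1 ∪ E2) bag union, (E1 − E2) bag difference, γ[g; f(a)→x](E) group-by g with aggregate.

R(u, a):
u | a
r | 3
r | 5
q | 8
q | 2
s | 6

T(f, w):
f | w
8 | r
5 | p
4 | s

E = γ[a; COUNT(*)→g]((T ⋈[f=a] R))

Per-node cardinality:
  T → 3
  R → 5
  (T ⋈[f=a] R) → 2
  γ[a; COUNT(*)→g]((T ⋈[f=a] R)) → 2

|E| = 2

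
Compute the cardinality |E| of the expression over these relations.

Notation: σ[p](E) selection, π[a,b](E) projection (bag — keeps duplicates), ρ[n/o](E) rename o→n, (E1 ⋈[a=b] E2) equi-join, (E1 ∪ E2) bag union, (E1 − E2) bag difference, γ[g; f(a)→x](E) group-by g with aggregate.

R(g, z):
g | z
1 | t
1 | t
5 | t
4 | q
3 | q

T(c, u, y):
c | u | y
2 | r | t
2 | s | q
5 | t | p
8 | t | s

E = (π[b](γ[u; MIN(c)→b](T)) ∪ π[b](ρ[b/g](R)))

Subexpression sizes:
  T → 4
  γ[u; MIN(c)→b](T) → 3
  π[b](γ[u; MIN(c)→b](T)) → 3
  R → 5
  ρ[b/g](R) → 5
  π[b](ρ[b/g](R)) → 5
  (π[b](γ[u; MIN(c)→b](T)) ∪ π[b](ρ[b/g](R))) → 8

|E| = 8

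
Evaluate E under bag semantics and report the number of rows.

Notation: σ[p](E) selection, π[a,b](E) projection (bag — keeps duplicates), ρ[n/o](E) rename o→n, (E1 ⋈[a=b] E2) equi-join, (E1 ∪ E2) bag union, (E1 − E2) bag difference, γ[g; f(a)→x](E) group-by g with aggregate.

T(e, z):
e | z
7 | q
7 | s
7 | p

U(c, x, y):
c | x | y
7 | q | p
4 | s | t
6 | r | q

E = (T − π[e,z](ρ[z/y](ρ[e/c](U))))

Subexpression sizes:
  T → 3
  U → 3
  ρ[e/c](U) → 3
  ρ[z/y](ρ[e/c](U)) → 3
  π[e,z](ρ[z/y](ρ[e/c](U))) → 3
  (T − π[e,z](ρ[z/y](ρ[e/c](U)))) → 2

|E| = 2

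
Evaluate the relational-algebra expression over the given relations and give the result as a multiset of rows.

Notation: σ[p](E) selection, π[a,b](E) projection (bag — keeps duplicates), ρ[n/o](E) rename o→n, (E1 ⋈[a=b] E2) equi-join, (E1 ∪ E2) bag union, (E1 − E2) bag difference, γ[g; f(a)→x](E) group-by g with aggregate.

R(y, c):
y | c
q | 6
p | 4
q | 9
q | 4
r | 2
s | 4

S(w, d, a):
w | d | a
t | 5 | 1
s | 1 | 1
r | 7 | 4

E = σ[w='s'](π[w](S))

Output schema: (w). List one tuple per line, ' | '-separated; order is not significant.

Stepwise |·|:
  S → 3
  π[w](S) → 3
  σ[w='s'](π[w](S)) → 1

== RESULT ==
w
s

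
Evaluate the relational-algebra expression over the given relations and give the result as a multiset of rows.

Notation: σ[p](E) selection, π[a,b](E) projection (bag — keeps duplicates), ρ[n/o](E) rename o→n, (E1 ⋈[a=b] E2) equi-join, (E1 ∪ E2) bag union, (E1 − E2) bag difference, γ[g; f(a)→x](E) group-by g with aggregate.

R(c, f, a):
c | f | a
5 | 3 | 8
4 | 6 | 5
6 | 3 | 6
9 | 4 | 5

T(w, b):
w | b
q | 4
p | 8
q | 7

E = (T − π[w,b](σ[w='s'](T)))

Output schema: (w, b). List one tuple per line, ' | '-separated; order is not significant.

Row counts bottom-up:
  T → 3
  T → 3
  σ[w='s'](T) → 0
  π[w,b](σ[w='s'](T)) → 0
  (T − π[w,b](σ[w='s'](T))) → 3

== RESULT ==
w | b
p | 8
q | 4
q | 7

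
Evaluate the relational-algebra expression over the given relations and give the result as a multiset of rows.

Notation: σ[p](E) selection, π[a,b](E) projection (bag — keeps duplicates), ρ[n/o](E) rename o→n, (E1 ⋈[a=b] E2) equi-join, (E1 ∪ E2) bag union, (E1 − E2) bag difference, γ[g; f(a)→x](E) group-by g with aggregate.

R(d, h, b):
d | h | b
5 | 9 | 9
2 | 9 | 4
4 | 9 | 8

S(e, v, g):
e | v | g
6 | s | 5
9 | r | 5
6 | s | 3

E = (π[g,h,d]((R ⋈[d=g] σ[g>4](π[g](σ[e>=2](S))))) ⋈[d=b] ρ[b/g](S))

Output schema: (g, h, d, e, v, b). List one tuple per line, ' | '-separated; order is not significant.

Stepwise |·|:
  R → 3
  S → 3
  σ[e>=2](S) → 3
  π[g](σ[e>=2](S)) → 3
  σ[g>4](π[g](σ[e>=2](S))) → 2
  (R ⋈[d=g] σ[g>4](π[g](σ[e>=2](S)))) → 2
  π[g,h,d]((R ⋈[d=g] σ[g>4](π[g](σ[e>=2](S))))) → 2
  S → 3
  ρ[b/g](S) → 3
  (π[g,h,d]((R ⋈[d=g] σ[g>4](π[g](σ[e>=2](S))))) ⋈[d=b] ρ[b/g](S)) → 4

== RESULT ==
g | h | d | e | v | b
5 | 9 | 5 | 6 | s | 5
5 | 9 | 5 | 6 | s | 5
5 | 9 | 5 | 9 | r | 5
5 | 9 | 5 | 9 | r | 5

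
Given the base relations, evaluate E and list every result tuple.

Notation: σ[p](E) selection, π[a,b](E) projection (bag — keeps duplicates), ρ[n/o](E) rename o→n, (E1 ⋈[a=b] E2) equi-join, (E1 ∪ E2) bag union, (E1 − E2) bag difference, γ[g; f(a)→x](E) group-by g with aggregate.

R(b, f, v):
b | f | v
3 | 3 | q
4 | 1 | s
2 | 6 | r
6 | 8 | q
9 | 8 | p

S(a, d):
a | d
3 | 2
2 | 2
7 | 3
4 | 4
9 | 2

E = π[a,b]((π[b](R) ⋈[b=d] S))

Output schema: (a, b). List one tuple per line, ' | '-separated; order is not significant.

Subexpression sizes:
  R → 5
  π[b](R) → 5
  S → 5
  (π[b](R) ⋈[b=d] S) → 5
  π[a,b]((π[b](R) ⋈[b=d] S)) → 5

== RESULT ==
a | b
2 | 2
3 | 2
4 | 4
7 | 3
9 | 2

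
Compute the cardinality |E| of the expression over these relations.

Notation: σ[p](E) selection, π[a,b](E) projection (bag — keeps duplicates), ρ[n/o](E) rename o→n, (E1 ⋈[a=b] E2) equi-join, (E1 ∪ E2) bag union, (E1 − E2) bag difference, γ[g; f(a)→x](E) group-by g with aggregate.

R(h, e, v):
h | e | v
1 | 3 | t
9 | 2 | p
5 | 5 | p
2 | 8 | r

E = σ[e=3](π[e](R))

Subexpression sizes:
  R → 4
  π[e](R) → 4
  σ[e=3](π[e](R)) → 1

|E| = 1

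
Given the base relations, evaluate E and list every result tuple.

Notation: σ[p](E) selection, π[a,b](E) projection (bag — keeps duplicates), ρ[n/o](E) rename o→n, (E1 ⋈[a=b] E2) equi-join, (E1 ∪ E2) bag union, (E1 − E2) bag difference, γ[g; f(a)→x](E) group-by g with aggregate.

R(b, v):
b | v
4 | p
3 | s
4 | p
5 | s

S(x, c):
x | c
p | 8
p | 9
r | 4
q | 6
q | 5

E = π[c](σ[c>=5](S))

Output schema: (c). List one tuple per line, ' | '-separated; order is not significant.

Stepwise |·|:
  S → 5
  σ[c>=5](S) → 4
  π[c](σ[c>=5](S)) → 4

== RESULT ==
c
5
6
8
9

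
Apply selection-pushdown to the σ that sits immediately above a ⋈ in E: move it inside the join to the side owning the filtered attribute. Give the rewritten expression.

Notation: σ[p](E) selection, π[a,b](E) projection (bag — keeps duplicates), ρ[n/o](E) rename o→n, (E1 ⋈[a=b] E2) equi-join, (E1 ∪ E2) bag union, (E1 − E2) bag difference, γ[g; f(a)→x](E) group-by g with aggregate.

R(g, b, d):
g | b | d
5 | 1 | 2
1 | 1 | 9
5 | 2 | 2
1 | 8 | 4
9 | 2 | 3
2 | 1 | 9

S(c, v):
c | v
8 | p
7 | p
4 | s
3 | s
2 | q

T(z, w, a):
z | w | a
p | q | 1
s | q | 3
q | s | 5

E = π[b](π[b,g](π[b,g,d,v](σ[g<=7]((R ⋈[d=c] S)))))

σ filters on g, owned by the left side.
E' = π[b](π[b,g](π[b,g,d,v]((σ[g<=7](R) ⋈[d=c] S))))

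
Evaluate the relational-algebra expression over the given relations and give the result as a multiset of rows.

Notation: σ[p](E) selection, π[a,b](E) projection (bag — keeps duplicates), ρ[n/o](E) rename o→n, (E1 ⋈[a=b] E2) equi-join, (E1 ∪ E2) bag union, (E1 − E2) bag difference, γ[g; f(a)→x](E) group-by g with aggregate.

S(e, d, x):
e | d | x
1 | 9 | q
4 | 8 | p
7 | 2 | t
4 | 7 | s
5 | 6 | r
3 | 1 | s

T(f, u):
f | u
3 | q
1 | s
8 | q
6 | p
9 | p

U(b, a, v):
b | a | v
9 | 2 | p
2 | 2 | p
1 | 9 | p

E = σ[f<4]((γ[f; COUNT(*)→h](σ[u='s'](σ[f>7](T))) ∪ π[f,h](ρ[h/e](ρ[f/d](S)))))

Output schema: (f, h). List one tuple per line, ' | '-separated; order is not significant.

Row counts bottom-up:
  T → 5
  σ[f>7](T) → 2
  σ[u='s'](σ[f>7](T)) → 0
  γ[f; COUNT(*)→h](σ[u='s'](σ[f>7](T))) → 0
  S → 6
  ρ[f/d](S) → 6
  ρ[h/e](ρ[f/d](S)) → 6
  π[f,h](ρ[h/e](ρ[f/d](S))) → 6
  (γ[f; COUNT(*)→h](σ[u='s'](σ[f>7](T))) ∪ π[f,h](ρ[h/e](ρ[f/d](S)))) → 6
  σ[f<4]((γ[f; COUNT(*)→h](σ[u='s'](σ[f>7](T))) ∪ π[f,h](ρ[h/e](ρ[f/d](S))))) → 2

== RESULT ==
f | h
1 | 3
2 | 7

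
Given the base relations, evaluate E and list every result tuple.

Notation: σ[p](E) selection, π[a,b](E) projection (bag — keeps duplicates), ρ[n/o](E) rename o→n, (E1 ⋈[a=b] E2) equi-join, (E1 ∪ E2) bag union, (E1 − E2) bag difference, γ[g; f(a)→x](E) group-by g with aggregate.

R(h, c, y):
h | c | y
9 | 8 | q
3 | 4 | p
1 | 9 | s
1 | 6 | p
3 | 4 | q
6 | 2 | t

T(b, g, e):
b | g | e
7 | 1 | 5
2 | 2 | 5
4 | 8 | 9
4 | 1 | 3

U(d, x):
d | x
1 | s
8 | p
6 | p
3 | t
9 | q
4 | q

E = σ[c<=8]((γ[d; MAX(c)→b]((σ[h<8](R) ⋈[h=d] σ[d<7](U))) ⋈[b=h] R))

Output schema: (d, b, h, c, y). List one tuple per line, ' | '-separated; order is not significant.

Stepwise |·|:
  R → 6
  σ[h<8](R) → 5
  U → 6
  σ[d<7](U) → 4
  (σ[h<8](R) ⋈[h=d] σ[d<7](U)) → 5
  γ[d; MAX(c)→b]((σ[h<8](R) ⋈[h=d] σ[d<7](U))) → 3
  R → 6
  (γ[d; MAX(c)→b]((σ[h<8](R) ⋈[h=d] σ[d<7](U))) ⋈[b=h] R) → 1
  σ[c<=8]((γ[d; MAX(c)→b]((σ[h<8](R) ⋈[h=d] σ[d<7](U))) ⋈[b=h] R)) → 1

== RESULT ==
d | b | h | c | y
1 | 9 | 9 | 8 | q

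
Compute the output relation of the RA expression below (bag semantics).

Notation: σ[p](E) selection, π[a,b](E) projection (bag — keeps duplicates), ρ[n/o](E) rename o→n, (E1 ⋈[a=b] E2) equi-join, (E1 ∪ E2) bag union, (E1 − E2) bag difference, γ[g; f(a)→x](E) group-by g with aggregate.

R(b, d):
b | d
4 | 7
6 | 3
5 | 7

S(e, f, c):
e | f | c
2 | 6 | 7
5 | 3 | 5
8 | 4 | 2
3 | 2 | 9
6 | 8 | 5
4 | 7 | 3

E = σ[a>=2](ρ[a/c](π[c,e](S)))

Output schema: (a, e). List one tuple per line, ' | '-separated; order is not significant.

Stepwise |·|:
  S → 6
  π[c,e](S) → 6
  ρ[a/c](π[c,e](S)) → 6
  σ[a>=2](ρ[a/c](π[c,e](S))) → 6

== RESULT ==
a | e
2 | 8
3 | 4
5 | 5
5 | 6
7 | 2
9 | 3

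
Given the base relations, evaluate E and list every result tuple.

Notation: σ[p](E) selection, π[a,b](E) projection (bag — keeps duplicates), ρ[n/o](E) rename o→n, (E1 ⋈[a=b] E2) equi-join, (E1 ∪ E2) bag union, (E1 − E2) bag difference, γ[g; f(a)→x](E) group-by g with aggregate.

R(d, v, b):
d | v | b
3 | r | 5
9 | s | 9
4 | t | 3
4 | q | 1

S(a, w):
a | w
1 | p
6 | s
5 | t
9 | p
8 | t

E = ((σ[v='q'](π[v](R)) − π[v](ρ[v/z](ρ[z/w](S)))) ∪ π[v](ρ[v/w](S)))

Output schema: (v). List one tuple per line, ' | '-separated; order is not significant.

Stepwise |·|:
  R → 4
  π[v](R) → 4
  σ[v='q'](π[v](R)) → 1
  S → 5
  ρ[z/w](S) → 5
  ρ[v/z](ρ[z/w](S)) → 5
  π[v](ρ[v/z](ρ[z/w](S))) → 5
  (σ[v='q'](π[v](R)) − π[v](ρ[v/z](ρ[z/w](S)))) → 1
  S → 5
  ρ[v/w](S) → 5
  π[v](ρ[v/w](S)) → 5
  ((σ[v='q'](π[v](R)) − π[v](ρ[v/z](ρ[z/w](S)))) ∪ π[v](ρ[v/w](S))) → 6

== RESULT ==
v
p
p
q
s
t
t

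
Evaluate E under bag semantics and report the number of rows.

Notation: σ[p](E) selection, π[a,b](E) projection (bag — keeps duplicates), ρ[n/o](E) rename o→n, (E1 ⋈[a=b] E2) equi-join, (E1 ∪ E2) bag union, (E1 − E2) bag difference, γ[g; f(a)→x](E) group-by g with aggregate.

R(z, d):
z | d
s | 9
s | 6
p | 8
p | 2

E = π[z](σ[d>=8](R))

Row counts bottom-up:
  R → 4
  σ[d>=8](R) → 2
  π[z](σ[d>=8](R)) → 2

|E| = 2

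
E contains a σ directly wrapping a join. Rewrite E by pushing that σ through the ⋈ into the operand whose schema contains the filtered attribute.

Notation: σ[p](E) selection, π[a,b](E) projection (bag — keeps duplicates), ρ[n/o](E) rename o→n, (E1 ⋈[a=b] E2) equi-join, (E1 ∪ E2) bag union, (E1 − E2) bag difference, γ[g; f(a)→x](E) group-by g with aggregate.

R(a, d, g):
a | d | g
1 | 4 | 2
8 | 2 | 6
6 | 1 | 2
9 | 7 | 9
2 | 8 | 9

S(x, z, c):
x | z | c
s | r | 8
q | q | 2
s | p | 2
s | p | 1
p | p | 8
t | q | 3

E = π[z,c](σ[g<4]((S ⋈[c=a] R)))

σ filters on g, owned by the right side.
E' = π[z,c]((S ⋈[c=a] σ[g<4](R)))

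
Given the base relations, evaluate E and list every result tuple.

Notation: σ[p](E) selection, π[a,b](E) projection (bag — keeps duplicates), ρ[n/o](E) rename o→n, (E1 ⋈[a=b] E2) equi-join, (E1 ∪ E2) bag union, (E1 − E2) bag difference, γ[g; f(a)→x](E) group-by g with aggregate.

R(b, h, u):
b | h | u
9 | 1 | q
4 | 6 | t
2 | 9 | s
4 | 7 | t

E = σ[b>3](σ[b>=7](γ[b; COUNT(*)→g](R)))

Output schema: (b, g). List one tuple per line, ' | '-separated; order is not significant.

Stepwise |·|:
  R → 4
  γ[b; COUNT(*)→g](R) → 3
  σ[b>=7](γ[b; COUNT(*)→g](R)) → 1
  σ[b>3](σ[b>=7](γ[b; COUNT(*)→g](R))) → 1

== RESULT ==
b | g
9 | 1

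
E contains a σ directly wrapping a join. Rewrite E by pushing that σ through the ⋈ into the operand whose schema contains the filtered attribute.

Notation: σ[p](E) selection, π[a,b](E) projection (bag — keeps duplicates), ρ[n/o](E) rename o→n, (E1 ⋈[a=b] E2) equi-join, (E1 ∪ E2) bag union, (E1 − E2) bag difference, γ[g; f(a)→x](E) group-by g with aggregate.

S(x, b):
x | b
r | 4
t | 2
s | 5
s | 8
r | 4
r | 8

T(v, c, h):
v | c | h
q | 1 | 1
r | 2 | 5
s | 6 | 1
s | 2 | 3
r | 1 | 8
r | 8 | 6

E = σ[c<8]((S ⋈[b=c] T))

σ filters on c, owned by the right side.
E' = (S ⋈[b=c] σ[c<8](T))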